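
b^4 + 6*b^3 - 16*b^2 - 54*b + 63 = (b - 3)*(b - 1)*(b + 3)*(b + 7)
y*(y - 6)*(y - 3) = y^3 - 9*y^2 + 18*y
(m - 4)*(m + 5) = m^2 + m - 20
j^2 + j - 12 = (j - 3)*(j + 4)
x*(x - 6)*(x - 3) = x^3 - 9*x^2 + 18*x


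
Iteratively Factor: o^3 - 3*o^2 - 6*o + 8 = (o - 1)*(o^2 - 2*o - 8) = (o - 4)*(o - 1)*(o + 2)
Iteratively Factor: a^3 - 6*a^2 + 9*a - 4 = (a - 1)*(a^2 - 5*a + 4) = (a - 4)*(a - 1)*(a - 1)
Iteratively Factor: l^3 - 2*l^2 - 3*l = (l)*(l^2 - 2*l - 3) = l*(l + 1)*(l - 3)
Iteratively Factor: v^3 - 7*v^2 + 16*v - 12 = (v - 2)*(v^2 - 5*v + 6) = (v - 3)*(v - 2)*(v - 2)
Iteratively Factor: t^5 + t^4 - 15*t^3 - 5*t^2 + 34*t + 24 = (t - 2)*(t^4 + 3*t^3 - 9*t^2 - 23*t - 12) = (t - 2)*(t + 4)*(t^3 - t^2 - 5*t - 3) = (t - 2)*(t + 1)*(t + 4)*(t^2 - 2*t - 3) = (t - 3)*(t - 2)*(t + 1)*(t + 4)*(t + 1)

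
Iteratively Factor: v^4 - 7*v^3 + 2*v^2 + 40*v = (v)*(v^3 - 7*v^2 + 2*v + 40) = v*(v - 4)*(v^2 - 3*v - 10) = v*(v - 5)*(v - 4)*(v + 2)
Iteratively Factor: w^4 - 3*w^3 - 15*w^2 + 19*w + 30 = (w + 1)*(w^3 - 4*w^2 - 11*w + 30) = (w + 1)*(w + 3)*(w^2 - 7*w + 10) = (w - 5)*(w + 1)*(w + 3)*(w - 2)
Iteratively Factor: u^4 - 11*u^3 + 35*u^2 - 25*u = (u - 1)*(u^3 - 10*u^2 + 25*u) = (u - 5)*(u - 1)*(u^2 - 5*u) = u*(u - 5)*(u - 1)*(u - 5)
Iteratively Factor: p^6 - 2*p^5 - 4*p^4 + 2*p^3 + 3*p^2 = (p + 1)*(p^5 - 3*p^4 - p^3 + 3*p^2) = p*(p + 1)*(p^4 - 3*p^3 - p^2 + 3*p) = p*(p - 1)*(p + 1)*(p^3 - 2*p^2 - 3*p) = p*(p - 3)*(p - 1)*(p + 1)*(p^2 + p) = p*(p - 3)*(p - 1)*(p + 1)^2*(p)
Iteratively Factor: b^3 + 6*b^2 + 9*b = (b)*(b^2 + 6*b + 9) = b*(b + 3)*(b + 3)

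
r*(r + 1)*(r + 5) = r^3 + 6*r^2 + 5*r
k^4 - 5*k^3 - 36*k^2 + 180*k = k*(k - 6)*(k - 5)*(k + 6)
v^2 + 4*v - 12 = (v - 2)*(v + 6)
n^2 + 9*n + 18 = (n + 3)*(n + 6)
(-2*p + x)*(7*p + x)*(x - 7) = -14*p^2*x + 98*p^2 + 5*p*x^2 - 35*p*x + x^3 - 7*x^2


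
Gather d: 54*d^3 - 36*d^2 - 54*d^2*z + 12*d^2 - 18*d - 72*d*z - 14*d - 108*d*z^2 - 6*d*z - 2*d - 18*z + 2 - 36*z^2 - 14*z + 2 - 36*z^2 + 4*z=54*d^3 + d^2*(-54*z - 24) + d*(-108*z^2 - 78*z - 34) - 72*z^2 - 28*z + 4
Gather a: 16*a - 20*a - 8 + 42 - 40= -4*a - 6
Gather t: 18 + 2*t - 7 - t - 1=t + 10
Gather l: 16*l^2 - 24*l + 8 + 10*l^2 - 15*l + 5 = 26*l^2 - 39*l + 13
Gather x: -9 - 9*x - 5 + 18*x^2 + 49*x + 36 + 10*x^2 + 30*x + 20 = 28*x^2 + 70*x + 42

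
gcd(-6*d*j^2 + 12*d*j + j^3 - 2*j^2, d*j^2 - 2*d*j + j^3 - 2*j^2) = j^2 - 2*j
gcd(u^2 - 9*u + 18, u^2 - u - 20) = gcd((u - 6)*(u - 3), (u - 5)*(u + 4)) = 1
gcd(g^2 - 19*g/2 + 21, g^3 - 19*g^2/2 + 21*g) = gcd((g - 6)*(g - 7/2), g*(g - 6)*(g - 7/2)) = g^2 - 19*g/2 + 21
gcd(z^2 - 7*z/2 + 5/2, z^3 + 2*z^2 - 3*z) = z - 1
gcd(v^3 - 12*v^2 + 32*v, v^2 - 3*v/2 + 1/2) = 1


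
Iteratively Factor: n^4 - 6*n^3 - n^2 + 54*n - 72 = (n - 2)*(n^3 - 4*n^2 - 9*n + 36) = (n - 4)*(n - 2)*(n^2 - 9) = (n - 4)*(n - 2)*(n + 3)*(n - 3)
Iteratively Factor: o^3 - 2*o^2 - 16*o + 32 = (o - 2)*(o^2 - 16) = (o - 4)*(o - 2)*(o + 4)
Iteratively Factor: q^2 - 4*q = (q)*(q - 4)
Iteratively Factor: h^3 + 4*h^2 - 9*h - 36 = (h + 4)*(h^2 - 9) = (h - 3)*(h + 4)*(h + 3)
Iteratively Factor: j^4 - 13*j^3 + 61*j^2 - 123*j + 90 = (j - 5)*(j^3 - 8*j^2 + 21*j - 18) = (j - 5)*(j - 3)*(j^2 - 5*j + 6) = (j - 5)*(j - 3)*(j - 2)*(j - 3)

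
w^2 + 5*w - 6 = (w - 1)*(w + 6)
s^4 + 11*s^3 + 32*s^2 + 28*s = s*(s + 2)^2*(s + 7)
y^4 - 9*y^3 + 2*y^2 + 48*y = y*(y - 8)*(y - 3)*(y + 2)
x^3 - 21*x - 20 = (x - 5)*(x + 1)*(x + 4)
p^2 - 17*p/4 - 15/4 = (p - 5)*(p + 3/4)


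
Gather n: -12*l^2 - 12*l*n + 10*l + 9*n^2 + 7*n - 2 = -12*l^2 + 10*l + 9*n^2 + n*(7 - 12*l) - 2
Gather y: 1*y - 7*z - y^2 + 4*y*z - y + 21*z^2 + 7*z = -y^2 + 4*y*z + 21*z^2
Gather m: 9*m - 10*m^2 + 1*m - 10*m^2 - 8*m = -20*m^2 + 2*m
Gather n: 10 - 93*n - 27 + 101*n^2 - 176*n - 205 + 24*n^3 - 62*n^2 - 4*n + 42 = 24*n^3 + 39*n^2 - 273*n - 180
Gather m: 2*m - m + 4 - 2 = m + 2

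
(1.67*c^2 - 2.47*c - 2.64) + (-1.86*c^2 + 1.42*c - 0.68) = -0.19*c^2 - 1.05*c - 3.32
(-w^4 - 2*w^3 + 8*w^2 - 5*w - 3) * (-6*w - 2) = 6*w^5 + 14*w^4 - 44*w^3 + 14*w^2 + 28*w + 6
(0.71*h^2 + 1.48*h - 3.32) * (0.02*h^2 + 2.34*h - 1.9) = 0.0142*h^4 + 1.691*h^3 + 2.0478*h^2 - 10.5808*h + 6.308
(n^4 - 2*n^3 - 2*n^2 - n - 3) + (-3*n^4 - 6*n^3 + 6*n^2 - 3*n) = -2*n^4 - 8*n^3 + 4*n^2 - 4*n - 3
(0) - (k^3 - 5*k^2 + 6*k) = -k^3 + 5*k^2 - 6*k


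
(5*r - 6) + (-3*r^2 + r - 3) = -3*r^2 + 6*r - 9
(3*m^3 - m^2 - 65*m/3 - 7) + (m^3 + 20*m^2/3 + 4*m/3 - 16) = 4*m^3 + 17*m^2/3 - 61*m/3 - 23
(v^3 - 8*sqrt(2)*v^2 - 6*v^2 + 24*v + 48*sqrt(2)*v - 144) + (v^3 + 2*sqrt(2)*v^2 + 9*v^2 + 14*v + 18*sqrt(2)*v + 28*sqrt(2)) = 2*v^3 - 6*sqrt(2)*v^2 + 3*v^2 + 38*v + 66*sqrt(2)*v - 144 + 28*sqrt(2)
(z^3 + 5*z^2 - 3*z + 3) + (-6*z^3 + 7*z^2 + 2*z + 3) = -5*z^3 + 12*z^2 - z + 6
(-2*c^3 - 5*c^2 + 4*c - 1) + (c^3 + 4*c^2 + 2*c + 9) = -c^3 - c^2 + 6*c + 8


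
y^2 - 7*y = y*(y - 7)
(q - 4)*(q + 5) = q^2 + q - 20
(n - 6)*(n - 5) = n^2 - 11*n + 30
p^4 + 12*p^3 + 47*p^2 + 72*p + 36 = (p + 1)*(p + 2)*(p + 3)*(p + 6)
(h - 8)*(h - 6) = h^2 - 14*h + 48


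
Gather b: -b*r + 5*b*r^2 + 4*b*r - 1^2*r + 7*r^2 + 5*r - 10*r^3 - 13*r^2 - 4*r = b*(5*r^2 + 3*r) - 10*r^3 - 6*r^2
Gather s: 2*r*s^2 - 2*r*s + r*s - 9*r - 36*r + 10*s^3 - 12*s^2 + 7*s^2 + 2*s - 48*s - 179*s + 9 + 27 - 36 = -45*r + 10*s^3 + s^2*(2*r - 5) + s*(-r - 225)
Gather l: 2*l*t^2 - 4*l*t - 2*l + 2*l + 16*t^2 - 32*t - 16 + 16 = l*(2*t^2 - 4*t) + 16*t^2 - 32*t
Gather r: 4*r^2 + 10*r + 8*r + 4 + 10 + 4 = 4*r^2 + 18*r + 18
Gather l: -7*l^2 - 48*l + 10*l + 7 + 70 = -7*l^2 - 38*l + 77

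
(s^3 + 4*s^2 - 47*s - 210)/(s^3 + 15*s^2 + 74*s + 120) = (s - 7)/(s + 4)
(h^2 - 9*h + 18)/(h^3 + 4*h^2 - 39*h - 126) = (h - 3)/(h^2 + 10*h + 21)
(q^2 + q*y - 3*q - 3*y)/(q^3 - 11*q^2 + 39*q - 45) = (q + y)/(q^2 - 8*q + 15)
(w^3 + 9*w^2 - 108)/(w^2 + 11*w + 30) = (w^2 + 3*w - 18)/(w + 5)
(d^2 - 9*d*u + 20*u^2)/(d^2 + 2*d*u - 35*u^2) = (d - 4*u)/(d + 7*u)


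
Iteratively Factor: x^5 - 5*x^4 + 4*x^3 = (x)*(x^4 - 5*x^3 + 4*x^2) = x^2*(x^3 - 5*x^2 + 4*x) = x^3*(x^2 - 5*x + 4) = x^3*(x - 4)*(x - 1)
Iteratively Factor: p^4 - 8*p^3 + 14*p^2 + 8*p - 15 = (p - 1)*(p^3 - 7*p^2 + 7*p + 15) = (p - 5)*(p - 1)*(p^2 - 2*p - 3) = (p - 5)*(p - 1)*(p + 1)*(p - 3)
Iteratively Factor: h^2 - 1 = (h - 1)*(h + 1)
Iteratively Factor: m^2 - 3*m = (m - 3)*(m)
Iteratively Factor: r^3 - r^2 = (r)*(r^2 - r) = r*(r - 1)*(r)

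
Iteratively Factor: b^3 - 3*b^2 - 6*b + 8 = (b - 4)*(b^2 + b - 2) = (b - 4)*(b + 2)*(b - 1)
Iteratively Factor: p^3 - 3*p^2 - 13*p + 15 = (p + 3)*(p^2 - 6*p + 5) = (p - 1)*(p + 3)*(p - 5)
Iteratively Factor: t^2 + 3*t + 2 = (t + 1)*(t + 2)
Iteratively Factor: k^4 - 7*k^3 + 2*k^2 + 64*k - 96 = (k - 4)*(k^3 - 3*k^2 - 10*k + 24) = (k - 4)*(k + 3)*(k^2 - 6*k + 8) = (k - 4)^2*(k + 3)*(k - 2)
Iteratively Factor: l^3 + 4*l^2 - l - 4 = (l + 4)*(l^2 - 1) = (l - 1)*(l + 4)*(l + 1)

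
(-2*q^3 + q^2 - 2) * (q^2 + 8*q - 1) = -2*q^5 - 15*q^4 + 10*q^3 - 3*q^2 - 16*q + 2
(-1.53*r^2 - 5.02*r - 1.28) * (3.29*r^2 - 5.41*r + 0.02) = -5.0337*r^4 - 8.2385*r^3 + 22.9164*r^2 + 6.8244*r - 0.0256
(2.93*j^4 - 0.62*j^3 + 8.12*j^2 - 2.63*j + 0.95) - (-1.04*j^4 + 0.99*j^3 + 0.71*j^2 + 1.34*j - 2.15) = 3.97*j^4 - 1.61*j^3 + 7.41*j^2 - 3.97*j + 3.1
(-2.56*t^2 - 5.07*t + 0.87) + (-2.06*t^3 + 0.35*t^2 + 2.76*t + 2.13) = -2.06*t^3 - 2.21*t^2 - 2.31*t + 3.0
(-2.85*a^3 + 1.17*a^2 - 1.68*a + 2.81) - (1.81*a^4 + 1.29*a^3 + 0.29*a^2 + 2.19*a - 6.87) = -1.81*a^4 - 4.14*a^3 + 0.88*a^2 - 3.87*a + 9.68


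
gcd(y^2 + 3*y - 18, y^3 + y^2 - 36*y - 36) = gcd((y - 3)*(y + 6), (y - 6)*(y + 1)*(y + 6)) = y + 6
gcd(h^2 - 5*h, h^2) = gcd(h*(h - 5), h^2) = h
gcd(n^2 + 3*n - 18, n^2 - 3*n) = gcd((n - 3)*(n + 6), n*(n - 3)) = n - 3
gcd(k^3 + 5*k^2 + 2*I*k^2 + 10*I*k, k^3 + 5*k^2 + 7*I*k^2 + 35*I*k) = k^2 + 5*k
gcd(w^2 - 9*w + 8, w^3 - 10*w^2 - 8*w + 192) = w - 8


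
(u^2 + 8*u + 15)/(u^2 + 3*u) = (u + 5)/u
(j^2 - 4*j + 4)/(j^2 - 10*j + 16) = (j - 2)/(j - 8)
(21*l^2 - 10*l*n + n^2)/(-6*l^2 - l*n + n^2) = (-7*l + n)/(2*l + n)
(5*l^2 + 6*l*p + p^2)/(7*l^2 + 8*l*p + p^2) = (5*l + p)/(7*l + p)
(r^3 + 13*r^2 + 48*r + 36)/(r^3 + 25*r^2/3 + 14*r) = 3*(r^2 + 7*r + 6)/(r*(3*r + 7))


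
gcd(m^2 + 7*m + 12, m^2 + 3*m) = m + 3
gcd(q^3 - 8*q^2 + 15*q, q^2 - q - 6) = q - 3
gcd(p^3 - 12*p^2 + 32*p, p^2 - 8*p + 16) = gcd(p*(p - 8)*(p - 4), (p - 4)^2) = p - 4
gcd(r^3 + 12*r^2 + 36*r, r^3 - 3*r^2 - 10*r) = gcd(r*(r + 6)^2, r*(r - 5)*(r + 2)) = r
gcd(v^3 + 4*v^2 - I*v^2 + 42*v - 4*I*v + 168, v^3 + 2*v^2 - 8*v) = v + 4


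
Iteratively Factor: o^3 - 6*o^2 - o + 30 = (o - 5)*(o^2 - o - 6) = (o - 5)*(o + 2)*(o - 3)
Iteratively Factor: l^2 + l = (l)*(l + 1)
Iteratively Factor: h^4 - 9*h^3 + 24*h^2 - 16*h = (h - 4)*(h^3 - 5*h^2 + 4*h) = h*(h - 4)*(h^2 - 5*h + 4) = h*(h - 4)^2*(h - 1)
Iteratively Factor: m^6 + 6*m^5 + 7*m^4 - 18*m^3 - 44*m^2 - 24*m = (m - 2)*(m^5 + 8*m^4 + 23*m^3 + 28*m^2 + 12*m) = (m - 2)*(m + 2)*(m^4 + 6*m^3 + 11*m^2 + 6*m) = (m - 2)*(m + 2)*(m + 3)*(m^3 + 3*m^2 + 2*m) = (m - 2)*(m + 1)*(m + 2)*(m + 3)*(m^2 + 2*m) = (m - 2)*(m + 1)*(m + 2)^2*(m + 3)*(m)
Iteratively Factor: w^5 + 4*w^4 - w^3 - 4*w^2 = (w)*(w^4 + 4*w^3 - w^2 - 4*w) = w*(w + 4)*(w^3 - w) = w*(w - 1)*(w + 4)*(w^2 + w) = w*(w - 1)*(w + 1)*(w + 4)*(w)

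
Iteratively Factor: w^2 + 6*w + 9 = (w + 3)*(w + 3)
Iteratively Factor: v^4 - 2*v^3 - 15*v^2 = (v)*(v^3 - 2*v^2 - 15*v) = v*(v - 5)*(v^2 + 3*v) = v^2*(v - 5)*(v + 3)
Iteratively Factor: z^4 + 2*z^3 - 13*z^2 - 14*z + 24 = (z - 1)*(z^3 + 3*z^2 - 10*z - 24) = (z - 3)*(z - 1)*(z^2 + 6*z + 8) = (z - 3)*(z - 1)*(z + 4)*(z + 2)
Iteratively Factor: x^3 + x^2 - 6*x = (x)*(x^2 + x - 6) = x*(x - 2)*(x + 3)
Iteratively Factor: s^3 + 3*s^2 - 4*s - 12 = (s + 3)*(s^2 - 4) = (s - 2)*(s + 3)*(s + 2)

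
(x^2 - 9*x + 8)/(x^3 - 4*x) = (x^2 - 9*x + 8)/(x*(x^2 - 4))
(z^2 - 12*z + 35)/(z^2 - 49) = (z - 5)/(z + 7)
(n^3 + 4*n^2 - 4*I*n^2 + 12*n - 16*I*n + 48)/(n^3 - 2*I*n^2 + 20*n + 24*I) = (n + 4)/(n + 2*I)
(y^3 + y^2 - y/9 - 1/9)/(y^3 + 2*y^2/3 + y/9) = (3*y^2 + 2*y - 1)/(y*(3*y + 1))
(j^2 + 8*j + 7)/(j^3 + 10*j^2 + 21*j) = (j + 1)/(j*(j + 3))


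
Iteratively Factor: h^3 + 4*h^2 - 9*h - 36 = (h + 4)*(h^2 - 9) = (h + 3)*(h + 4)*(h - 3)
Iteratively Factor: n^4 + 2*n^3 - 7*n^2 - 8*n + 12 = (n + 3)*(n^3 - n^2 - 4*n + 4) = (n - 1)*(n + 3)*(n^2 - 4) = (n - 2)*(n - 1)*(n + 3)*(n + 2)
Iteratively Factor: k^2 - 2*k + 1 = (k - 1)*(k - 1)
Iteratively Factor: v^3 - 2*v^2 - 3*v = (v)*(v^2 - 2*v - 3) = v*(v - 3)*(v + 1)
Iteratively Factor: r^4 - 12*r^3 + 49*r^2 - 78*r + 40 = (r - 4)*(r^3 - 8*r^2 + 17*r - 10) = (r - 5)*(r - 4)*(r^2 - 3*r + 2) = (r - 5)*(r - 4)*(r - 1)*(r - 2)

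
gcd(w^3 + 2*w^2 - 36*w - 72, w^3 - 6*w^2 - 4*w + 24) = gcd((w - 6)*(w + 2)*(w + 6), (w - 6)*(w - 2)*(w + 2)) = w^2 - 4*w - 12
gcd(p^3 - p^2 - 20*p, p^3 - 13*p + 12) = p + 4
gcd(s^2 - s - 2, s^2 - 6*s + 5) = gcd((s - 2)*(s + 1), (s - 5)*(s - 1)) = 1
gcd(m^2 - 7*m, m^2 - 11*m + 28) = m - 7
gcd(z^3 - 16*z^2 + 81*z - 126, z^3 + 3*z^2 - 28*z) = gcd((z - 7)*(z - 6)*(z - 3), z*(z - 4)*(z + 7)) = 1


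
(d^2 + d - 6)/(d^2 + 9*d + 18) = (d - 2)/(d + 6)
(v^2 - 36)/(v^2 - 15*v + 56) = (v^2 - 36)/(v^2 - 15*v + 56)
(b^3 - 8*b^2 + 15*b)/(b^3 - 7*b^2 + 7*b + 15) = b/(b + 1)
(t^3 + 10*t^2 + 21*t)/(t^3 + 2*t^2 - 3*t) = (t + 7)/(t - 1)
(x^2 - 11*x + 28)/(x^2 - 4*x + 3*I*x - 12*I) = (x - 7)/(x + 3*I)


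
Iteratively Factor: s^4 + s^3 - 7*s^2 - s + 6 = (s + 3)*(s^3 - 2*s^2 - s + 2) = (s + 1)*(s + 3)*(s^2 - 3*s + 2) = (s - 1)*(s + 1)*(s + 3)*(s - 2)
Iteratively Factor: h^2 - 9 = (h - 3)*(h + 3)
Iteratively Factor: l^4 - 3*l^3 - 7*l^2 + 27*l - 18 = (l - 2)*(l^3 - l^2 - 9*l + 9) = (l - 2)*(l + 3)*(l^2 - 4*l + 3) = (l - 2)*(l - 1)*(l + 3)*(l - 3)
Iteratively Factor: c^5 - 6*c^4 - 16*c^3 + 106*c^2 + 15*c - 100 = (c + 4)*(c^4 - 10*c^3 + 24*c^2 + 10*c - 25) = (c + 1)*(c + 4)*(c^3 - 11*c^2 + 35*c - 25) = (c - 5)*(c + 1)*(c + 4)*(c^2 - 6*c + 5) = (c - 5)^2*(c + 1)*(c + 4)*(c - 1)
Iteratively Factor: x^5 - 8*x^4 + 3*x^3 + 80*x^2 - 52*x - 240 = (x - 4)*(x^4 - 4*x^3 - 13*x^2 + 28*x + 60) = (x - 5)*(x - 4)*(x^3 + x^2 - 8*x - 12) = (x - 5)*(x - 4)*(x - 3)*(x^2 + 4*x + 4) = (x - 5)*(x - 4)*(x - 3)*(x + 2)*(x + 2)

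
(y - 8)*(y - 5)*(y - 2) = y^3 - 15*y^2 + 66*y - 80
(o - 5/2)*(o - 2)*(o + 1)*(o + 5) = o^4 + 3*o^3/2 - 17*o^2 + 15*o/2 + 25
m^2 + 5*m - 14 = (m - 2)*(m + 7)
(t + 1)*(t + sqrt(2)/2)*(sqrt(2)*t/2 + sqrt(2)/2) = sqrt(2)*t^3/2 + t^2/2 + sqrt(2)*t^2 + sqrt(2)*t/2 + t + 1/2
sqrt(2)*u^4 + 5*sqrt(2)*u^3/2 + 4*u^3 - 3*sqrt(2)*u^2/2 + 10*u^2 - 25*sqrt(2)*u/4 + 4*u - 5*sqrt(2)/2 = (u + 2)*(u - sqrt(2)/2)*(u + 5*sqrt(2)/2)*(sqrt(2)*u + sqrt(2)/2)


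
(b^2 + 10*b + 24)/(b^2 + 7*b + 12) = (b + 6)/(b + 3)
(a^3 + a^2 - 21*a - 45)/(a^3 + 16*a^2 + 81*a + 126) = (a^2 - 2*a - 15)/(a^2 + 13*a + 42)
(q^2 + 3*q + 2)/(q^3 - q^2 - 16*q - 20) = (q + 1)/(q^2 - 3*q - 10)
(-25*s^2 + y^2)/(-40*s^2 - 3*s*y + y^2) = (-5*s + y)/(-8*s + y)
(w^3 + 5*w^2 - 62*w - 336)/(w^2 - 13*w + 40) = (w^2 + 13*w + 42)/(w - 5)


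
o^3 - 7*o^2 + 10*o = o*(o - 5)*(o - 2)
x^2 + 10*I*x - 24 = (x + 4*I)*(x + 6*I)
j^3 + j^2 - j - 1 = (j - 1)*(j + 1)^2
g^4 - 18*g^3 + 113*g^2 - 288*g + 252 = (g - 7)*(g - 6)*(g - 3)*(g - 2)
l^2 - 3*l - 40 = (l - 8)*(l + 5)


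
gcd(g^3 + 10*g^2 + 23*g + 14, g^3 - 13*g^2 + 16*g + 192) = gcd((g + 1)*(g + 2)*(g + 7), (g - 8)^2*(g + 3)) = 1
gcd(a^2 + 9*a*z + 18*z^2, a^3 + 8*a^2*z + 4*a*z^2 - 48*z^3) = a + 6*z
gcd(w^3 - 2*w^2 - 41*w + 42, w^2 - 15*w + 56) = w - 7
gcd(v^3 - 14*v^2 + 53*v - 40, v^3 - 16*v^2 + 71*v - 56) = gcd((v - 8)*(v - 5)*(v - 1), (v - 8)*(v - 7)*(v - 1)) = v^2 - 9*v + 8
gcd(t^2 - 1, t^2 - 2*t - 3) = t + 1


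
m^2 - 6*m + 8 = (m - 4)*(m - 2)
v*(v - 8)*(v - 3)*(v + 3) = v^4 - 8*v^3 - 9*v^2 + 72*v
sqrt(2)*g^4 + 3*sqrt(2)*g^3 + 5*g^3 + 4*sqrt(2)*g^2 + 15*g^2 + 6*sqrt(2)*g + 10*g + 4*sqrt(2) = (g + 1)*(g + 2)*(g + 2*sqrt(2))*(sqrt(2)*g + 1)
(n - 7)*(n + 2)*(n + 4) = n^3 - n^2 - 34*n - 56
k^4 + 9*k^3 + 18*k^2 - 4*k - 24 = (k - 1)*(k + 2)^2*(k + 6)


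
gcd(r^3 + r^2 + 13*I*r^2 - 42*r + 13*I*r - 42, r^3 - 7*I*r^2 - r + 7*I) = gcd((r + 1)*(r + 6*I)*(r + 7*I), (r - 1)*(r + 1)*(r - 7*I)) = r + 1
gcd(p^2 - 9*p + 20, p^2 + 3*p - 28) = p - 4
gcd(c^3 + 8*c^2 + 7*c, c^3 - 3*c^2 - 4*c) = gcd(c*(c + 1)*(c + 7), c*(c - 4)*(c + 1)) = c^2 + c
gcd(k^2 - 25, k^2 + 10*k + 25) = k + 5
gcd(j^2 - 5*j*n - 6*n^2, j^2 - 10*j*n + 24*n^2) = j - 6*n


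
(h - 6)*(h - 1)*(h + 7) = h^3 - 43*h + 42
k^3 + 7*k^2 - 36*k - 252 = (k - 6)*(k + 6)*(k + 7)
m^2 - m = m*(m - 1)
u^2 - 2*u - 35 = (u - 7)*(u + 5)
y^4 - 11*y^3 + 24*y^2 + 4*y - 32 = (y - 8)*(y - 2)^2*(y + 1)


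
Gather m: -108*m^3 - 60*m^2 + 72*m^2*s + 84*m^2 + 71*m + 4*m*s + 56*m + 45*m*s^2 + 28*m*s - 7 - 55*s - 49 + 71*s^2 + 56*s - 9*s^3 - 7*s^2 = -108*m^3 + m^2*(72*s + 24) + m*(45*s^2 + 32*s + 127) - 9*s^3 + 64*s^2 + s - 56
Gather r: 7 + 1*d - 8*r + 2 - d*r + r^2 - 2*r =d + r^2 + r*(-d - 10) + 9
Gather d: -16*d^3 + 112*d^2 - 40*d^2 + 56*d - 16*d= -16*d^3 + 72*d^2 + 40*d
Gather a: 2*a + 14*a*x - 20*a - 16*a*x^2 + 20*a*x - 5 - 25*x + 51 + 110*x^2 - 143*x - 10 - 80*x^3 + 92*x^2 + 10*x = a*(-16*x^2 + 34*x - 18) - 80*x^3 + 202*x^2 - 158*x + 36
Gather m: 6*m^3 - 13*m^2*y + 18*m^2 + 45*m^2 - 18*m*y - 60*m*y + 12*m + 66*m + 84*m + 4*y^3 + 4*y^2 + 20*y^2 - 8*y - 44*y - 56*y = 6*m^3 + m^2*(63 - 13*y) + m*(162 - 78*y) + 4*y^3 + 24*y^2 - 108*y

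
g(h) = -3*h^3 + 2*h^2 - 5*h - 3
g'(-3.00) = -98.00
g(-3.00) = 111.00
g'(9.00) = -698.00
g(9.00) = -2073.00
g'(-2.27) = -60.46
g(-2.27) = 53.75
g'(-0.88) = -15.49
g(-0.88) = 4.99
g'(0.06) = -4.79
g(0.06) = -3.29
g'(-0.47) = -8.87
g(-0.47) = 0.10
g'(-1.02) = -18.44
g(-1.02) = 7.36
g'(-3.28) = -114.95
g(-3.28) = 140.78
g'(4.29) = -153.48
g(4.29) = -224.50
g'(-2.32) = -62.72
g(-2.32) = 56.83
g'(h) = -9*h^2 + 4*h - 5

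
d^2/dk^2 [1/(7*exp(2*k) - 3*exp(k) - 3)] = ((3 - 28*exp(k))*(-7*exp(2*k) + 3*exp(k) + 3) - 2*(14*exp(k) - 3)^2*exp(k))*exp(k)/(-7*exp(2*k) + 3*exp(k) + 3)^3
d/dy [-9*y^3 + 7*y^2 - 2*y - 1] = -27*y^2 + 14*y - 2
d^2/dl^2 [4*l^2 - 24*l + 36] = 8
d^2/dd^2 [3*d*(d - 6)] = 6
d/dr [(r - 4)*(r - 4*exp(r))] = r - (r - 4)*(4*exp(r) - 1) - 4*exp(r)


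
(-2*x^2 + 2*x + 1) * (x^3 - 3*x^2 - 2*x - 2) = -2*x^5 + 8*x^4 - x^3 - 3*x^2 - 6*x - 2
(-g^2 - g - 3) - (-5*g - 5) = -g^2 + 4*g + 2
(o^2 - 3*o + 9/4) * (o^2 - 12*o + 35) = o^4 - 15*o^3 + 293*o^2/4 - 132*o + 315/4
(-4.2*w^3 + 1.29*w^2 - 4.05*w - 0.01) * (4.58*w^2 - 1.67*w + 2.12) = -19.236*w^5 + 12.9222*w^4 - 29.6073*w^3 + 9.4525*w^2 - 8.5693*w - 0.0212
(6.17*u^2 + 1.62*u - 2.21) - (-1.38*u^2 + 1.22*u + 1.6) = 7.55*u^2 + 0.4*u - 3.81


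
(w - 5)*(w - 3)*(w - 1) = w^3 - 9*w^2 + 23*w - 15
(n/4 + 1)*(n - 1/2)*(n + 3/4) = n^3/4 + 17*n^2/16 + 5*n/32 - 3/8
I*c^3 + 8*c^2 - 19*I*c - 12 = (c - 4*I)*(c - 3*I)*(I*c + 1)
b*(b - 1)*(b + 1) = b^3 - b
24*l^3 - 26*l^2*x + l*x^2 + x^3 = (-4*l + x)*(-l + x)*(6*l + x)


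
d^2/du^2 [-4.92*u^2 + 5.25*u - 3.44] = -9.84000000000000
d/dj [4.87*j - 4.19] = 4.87000000000000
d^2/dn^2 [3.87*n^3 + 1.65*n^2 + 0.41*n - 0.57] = 23.22*n + 3.3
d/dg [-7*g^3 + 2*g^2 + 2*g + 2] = -21*g^2 + 4*g + 2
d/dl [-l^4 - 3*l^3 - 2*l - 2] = -4*l^3 - 9*l^2 - 2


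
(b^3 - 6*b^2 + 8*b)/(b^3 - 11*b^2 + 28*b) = (b - 2)/(b - 7)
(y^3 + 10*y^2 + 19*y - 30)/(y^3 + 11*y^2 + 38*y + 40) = (y^2 + 5*y - 6)/(y^2 + 6*y + 8)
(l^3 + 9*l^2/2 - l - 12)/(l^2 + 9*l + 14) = (l^2 + 5*l/2 - 6)/(l + 7)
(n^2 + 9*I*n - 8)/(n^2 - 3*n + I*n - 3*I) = (n + 8*I)/(n - 3)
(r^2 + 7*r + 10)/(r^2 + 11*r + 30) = (r + 2)/(r + 6)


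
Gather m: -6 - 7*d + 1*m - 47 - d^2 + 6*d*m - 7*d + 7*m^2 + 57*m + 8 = -d^2 - 14*d + 7*m^2 + m*(6*d + 58) - 45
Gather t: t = t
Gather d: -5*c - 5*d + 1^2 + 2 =-5*c - 5*d + 3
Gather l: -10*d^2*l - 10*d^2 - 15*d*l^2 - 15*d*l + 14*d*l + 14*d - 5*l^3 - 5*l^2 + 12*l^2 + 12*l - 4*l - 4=-10*d^2 + 14*d - 5*l^3 + l^2*(7 - 15*d) + l*(-10*d^2 - d + 8) - 4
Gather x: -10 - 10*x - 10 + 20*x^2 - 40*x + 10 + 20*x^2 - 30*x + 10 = 40*x^2 - 80*x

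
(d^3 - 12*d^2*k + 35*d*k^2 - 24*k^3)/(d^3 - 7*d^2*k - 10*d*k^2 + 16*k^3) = (d - 3*k)/(d + 2*k)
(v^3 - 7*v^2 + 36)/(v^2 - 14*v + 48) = (v^2 - v - 6)/(v - 8)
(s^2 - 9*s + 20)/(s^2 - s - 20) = (s - 4)/(s + 4)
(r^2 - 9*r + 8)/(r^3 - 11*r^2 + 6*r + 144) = (r - 1)/(r^2 - 3*r - 18)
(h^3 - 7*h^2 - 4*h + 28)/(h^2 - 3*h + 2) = (h^2 - 5*h - 14)/(h - 1)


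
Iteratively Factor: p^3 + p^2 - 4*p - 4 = (p - 2)*(p^2 + 3*p + 2) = (p - 2)*(p + 1)*(p + 2)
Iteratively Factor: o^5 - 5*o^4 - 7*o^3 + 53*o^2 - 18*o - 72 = (o - 3)*(o^4 - 2*o^3 - 13*o^2 + 14*o + 24) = (o - 3)*(o + 3)*(o^3 - 5*o^2 + 2*o + 8) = (o - 3)*(o - 2)*(o + 3)*(o^2 - 3*o - 4) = (o - 4)*(o - 3)*(o - 2)*(o + 3)*(o + 1)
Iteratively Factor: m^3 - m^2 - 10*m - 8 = (m - 4)*(m^2 + 3*m + 2) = (m - 4)*(m + 1)*(m + 2)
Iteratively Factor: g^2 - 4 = (g + 2)*(g - 2)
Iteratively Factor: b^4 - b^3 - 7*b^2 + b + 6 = (b + 1)*(b^3 - 2*b^2 - 5*b + 6) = (b - 1)*(b + 1)*(b^2 - b - 6) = (b - 1)*(b + 1)*(b + 2)*(b - 3)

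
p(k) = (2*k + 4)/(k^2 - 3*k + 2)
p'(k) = (3 - 2*k)*(2*k + 4)/(k^2 - 3*k + 2)^2 + 2/(k^2 - 3*k + 2) = 2*(-k^2 - 4*k + 8)/(k^4 - 6*k^3 + 13*k^2 - 12*k + 4)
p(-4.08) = -0.13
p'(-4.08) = 0.02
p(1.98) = -406.12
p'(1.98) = -19993.75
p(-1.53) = 0.11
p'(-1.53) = 0.30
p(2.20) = 35.00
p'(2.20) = -195.83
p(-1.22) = 0.22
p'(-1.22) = 0.45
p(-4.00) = -0.13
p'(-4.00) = 0.02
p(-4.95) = -0.14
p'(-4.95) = 0.00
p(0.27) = 3.59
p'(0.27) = 8.59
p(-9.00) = -0.13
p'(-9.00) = -0.00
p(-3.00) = -0.10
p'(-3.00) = 0.06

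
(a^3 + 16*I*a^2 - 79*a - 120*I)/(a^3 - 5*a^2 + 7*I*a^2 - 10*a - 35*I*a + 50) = (a^2 + 11*I*a - 24)/(a^2 + a*(-5 + 2*I) - 10*I)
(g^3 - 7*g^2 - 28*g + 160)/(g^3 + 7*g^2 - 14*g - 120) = (g - 8)/(g + 6)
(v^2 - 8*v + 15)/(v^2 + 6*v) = (v^2 - 8*v + 15)/(v*(v + 6))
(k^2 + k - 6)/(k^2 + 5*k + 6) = (k - 2)/(k + 2)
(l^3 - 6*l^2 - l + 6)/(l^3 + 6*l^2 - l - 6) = (l - 6)/(l + 6)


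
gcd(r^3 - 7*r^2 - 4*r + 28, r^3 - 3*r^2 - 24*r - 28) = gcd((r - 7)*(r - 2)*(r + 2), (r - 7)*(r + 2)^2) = r^2 - 5*r - 14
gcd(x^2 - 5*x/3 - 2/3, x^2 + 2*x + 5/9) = x + 1/3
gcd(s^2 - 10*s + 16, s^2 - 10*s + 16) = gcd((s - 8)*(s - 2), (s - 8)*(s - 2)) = s^2 - 10*s + 16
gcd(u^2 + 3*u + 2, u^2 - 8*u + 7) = 1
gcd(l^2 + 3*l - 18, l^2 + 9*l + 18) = l + 6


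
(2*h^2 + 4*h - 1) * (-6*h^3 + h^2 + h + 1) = -12*h^5 - 22*h^4 + 12*h^3 + 5*h^2 + 3*h - 1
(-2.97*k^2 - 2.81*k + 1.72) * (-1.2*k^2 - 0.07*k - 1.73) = 3.564*k^4 + 3.5799*k^3 + 3.2708*k^2 + 4.7409*k - 2.9756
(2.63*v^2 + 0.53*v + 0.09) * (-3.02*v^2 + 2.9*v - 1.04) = -7.9426*v^4 + 6.0264*v^3 - 1.47*v^2 - 0.2902*v - 0.0936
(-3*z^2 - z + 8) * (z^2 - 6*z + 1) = -3*z^4 + 17*z^3 + 11*z^2 - 49*z + 8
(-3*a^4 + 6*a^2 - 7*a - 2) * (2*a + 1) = -6*a^5 - 3*a^4 + 12*a^3 - 8*a^2 - 11*a - 2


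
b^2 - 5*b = b*(b - 5)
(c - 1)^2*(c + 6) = c^3 + 4*c^2 - 11*c + 6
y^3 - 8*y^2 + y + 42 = (y - 7)*(y - 3)*(y + 2)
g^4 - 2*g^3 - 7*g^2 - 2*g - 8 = (g - 4)*(g + 2)*(g - I)*(g + I)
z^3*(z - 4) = z^4 - 4*z^3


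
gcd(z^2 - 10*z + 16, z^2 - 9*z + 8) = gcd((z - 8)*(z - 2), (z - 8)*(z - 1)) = z - 8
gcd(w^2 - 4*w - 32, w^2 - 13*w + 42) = 1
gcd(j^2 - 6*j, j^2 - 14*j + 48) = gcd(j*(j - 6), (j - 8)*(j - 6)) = j - 6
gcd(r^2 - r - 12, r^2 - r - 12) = r^2 - r - 12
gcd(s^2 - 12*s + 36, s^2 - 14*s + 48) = s - 6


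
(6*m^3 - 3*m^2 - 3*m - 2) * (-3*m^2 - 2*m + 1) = -18*m^5 - 3*m^4 + 21*m^3 + 9*m^2 + m - 2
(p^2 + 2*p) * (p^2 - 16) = p^4 + 2*p^3 - 16*p^2 - 32*p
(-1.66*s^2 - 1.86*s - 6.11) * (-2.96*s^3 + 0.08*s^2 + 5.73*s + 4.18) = 4.9136*s^5 + 5.3728*s^4 + 8.425*s^3 - 18.0854*s^2 - 42.7851*s - 25.5398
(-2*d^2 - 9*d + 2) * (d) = -2*d^3 - 9*d^2 + 2*d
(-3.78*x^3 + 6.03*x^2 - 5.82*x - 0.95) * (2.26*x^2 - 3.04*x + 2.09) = -8.5428*x^5 + 25.119*x^4 - 39.3846*x^3 + 28.1485*x^2 - 9.2758*x - 1.9855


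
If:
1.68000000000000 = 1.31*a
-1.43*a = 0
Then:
No Solution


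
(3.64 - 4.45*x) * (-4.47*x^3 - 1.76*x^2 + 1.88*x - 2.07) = 19.8915*x^4 - 8.4388*x^3 - 14.7724*x^2 + 16.0547*x - 7.5348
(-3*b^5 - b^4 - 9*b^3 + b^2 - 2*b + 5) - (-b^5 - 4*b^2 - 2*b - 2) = -2*b^5 - b^4 - 9*b^3 + 5*b^2 + 7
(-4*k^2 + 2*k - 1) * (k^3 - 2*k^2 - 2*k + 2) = -4*k^5 + 10*k^4 + 3*k^3 - 10*k^2 + 6*k - 2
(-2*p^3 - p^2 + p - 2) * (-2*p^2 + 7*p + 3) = 4*p^5 - 12*p^4 - 15*p^3 + 8*p^2 - 11*p - 6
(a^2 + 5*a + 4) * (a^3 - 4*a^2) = a^5 + a^4 - 16*a^3 - 16*a^2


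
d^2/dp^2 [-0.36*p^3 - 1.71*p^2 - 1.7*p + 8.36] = -2.16*p - 3.42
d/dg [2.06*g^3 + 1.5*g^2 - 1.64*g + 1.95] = 6.18*g^2 + 3.0*g - 1.64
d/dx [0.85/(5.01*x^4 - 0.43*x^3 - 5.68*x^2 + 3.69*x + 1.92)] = (-17.034*x^3 + 1.0965*x^2 + 9.656*x - 3.1365)/(5.01*x^4 - 0.43*x^3 - 5.68*x^2 + 3.69*x + 1.92)^2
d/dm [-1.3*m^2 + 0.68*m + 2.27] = 0.68 - 2.6*m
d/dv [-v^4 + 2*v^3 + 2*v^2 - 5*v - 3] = -4*v^3 + 6*v^2 + 4*v - 5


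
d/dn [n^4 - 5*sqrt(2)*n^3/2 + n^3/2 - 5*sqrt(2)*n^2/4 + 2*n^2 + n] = 4*n^3 - 15*sqrt(2)*n^2/2 + 3*n^2/2 - 5*sqrt(2)*n/2 + 4*n + 1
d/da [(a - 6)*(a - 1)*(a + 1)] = 3*a^2 - 12*a - 1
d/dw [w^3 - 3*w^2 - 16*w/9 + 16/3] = 3*w^2 - 6*w - 16/9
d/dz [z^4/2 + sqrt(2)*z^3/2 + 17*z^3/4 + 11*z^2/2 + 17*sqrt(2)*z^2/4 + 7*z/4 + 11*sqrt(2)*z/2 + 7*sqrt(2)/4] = 2*z^3 + 3*sqrt(2)*z^2/2 + 51*z^2/4 + 11*z + 17*sqrt(2)*z/2 + 7/4 + 11*sqrt(2)/2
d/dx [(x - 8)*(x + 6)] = 2*x - 2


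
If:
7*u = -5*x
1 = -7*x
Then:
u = 5/49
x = -1/7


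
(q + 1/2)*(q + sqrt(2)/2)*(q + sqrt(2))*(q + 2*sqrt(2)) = q^4 + q^3/2 + 7*sqrt(2)*q^3/2 + 7*sqrt(2)*q^2/4 + 7*q^2 + 2*sqrt(2)*q + 7*q/2 + sqrt(2)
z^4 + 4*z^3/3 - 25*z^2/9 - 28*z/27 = z*(z - 4/3)*(z + 1/3)*(z + 7/3)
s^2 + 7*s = s*(s + 7)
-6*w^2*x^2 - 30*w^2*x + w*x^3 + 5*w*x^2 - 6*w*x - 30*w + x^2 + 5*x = (-6*w + x)*(x + 5)*(w*x + 1)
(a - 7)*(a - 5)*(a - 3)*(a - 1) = a^4 - 16*a^3 + 86*a^2 - 176*a + 105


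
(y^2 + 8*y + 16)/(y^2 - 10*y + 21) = (y^2 + 8*y + 16)/(y^2 - 10*y + 21)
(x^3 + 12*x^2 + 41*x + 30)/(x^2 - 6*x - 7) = (x^2 + 11*x + 30)/(x - 7)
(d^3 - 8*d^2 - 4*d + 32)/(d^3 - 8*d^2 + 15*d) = (d^3 - 8*d^2 - 4*d + 32)/(d*(d^2 - 8*d + 15))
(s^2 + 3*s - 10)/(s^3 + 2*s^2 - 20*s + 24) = (s + 5)/(s^2 + 4*s - 12)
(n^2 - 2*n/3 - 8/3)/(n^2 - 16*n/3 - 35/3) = (-3*n^2 + 2*n + 8)/(-3*n^2 + 16*n + 35)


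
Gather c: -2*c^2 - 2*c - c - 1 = -2*c^2 - 3*c - 1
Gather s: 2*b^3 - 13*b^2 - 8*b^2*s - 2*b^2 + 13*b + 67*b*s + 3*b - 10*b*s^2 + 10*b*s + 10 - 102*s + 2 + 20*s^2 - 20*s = 2*b^3 - 15*b^2 + 16*b + s^2*(20 - 10*b) + s*(-8*b^2 + 77*b - 122) + 12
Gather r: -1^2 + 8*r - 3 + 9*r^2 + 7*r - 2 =9*r^2 + 15*r - 6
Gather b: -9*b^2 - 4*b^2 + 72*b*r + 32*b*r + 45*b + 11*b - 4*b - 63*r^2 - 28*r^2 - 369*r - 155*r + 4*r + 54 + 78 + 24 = -13*b^2 + b*(104*r + 52) - 91*r^2 - 520*r + 156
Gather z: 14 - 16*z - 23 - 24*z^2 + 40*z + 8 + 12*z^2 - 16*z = -12*z^2 + 8*z - 1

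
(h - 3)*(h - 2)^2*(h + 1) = h^4 - 6*h^3 + 9*h^2 + 4*h - 12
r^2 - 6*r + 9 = (r - 3)^2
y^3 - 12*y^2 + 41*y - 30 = (y - 6)*(y - 5)*(y - 1)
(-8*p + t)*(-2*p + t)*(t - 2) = 16*p^2*t - 32*p^2 - 10*p*t^2 + 20*p*t + t^3 - 2*t^2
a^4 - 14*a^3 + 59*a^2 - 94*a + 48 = (a - 8)*(a - 3)*(a - 2)*(a - 1)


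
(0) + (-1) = -1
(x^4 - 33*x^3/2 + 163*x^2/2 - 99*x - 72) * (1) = x^4 - 33*x^3/2 + 163*x^2/2 - 99*x - 72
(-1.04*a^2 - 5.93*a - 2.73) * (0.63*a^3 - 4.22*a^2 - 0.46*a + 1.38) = -0.6552*a^5 + 0.6529*a^4 + 23.7831*a^3 + 12.8132*a^2 - 6.9276*a - 3.7674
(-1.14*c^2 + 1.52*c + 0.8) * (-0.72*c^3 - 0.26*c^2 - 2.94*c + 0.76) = 0.8208*c^5 - 0.798*c^4 + 2.3804*c^3 - 5.5432*c^2 - 1.1968*c + 0.608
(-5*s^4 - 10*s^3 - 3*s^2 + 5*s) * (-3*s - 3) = 15*s^5 + 45*s^4 + 39*s^3 - 6*s^2 - 15*s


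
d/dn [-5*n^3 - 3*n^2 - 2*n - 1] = -15*n^2 - 6*n - 2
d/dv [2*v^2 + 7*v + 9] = 4*v + 7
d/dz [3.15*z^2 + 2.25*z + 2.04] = 6.3*z + 2.25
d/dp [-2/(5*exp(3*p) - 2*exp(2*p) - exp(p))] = 2*(15*exp(2*p) - 4*exp(p) - 1)*exp(-p)/(-5*exp(2*p) + 2*exp(p) + 1)^2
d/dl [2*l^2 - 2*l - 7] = 4*l - 2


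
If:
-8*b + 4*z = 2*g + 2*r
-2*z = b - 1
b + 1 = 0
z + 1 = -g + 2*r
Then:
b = -1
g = 10/3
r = 8/3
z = 1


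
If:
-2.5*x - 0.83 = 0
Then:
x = -0.33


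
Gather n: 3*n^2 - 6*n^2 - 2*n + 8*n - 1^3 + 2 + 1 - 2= -3*n^2 + 6*n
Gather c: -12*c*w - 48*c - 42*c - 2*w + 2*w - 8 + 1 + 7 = c*(-12*w - 90)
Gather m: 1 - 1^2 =0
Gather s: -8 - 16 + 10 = -14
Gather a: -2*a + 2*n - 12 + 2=-2*a + 2*n - 10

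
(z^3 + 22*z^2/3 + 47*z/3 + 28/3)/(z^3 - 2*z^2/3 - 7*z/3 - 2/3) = (3*z^2 + 19*z + 28)/(3*z^2 - 5*z - 2)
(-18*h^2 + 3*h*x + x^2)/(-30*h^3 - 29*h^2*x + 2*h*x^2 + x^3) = (-3*h + x)/(-5*h^2 - 4*h*x + x^2)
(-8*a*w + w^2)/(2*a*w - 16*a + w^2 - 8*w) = w*(-8*a + w)/(2*a*w - 16*a + w^2 - 8*w)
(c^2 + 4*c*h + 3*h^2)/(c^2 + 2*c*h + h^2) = (c + 3*h)/(c + h)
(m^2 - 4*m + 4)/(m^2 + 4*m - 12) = (m - 2)/(m + 6)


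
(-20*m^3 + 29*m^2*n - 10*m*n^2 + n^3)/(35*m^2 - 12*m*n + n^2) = (-4*m^2 + 5*m*n - n^2)/(7*m - n)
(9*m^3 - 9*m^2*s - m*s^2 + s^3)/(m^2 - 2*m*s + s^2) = (-9*m^2 + s^2)/(-m + s)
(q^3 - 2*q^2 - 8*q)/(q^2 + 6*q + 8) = q*(q - 4)/(q + 4)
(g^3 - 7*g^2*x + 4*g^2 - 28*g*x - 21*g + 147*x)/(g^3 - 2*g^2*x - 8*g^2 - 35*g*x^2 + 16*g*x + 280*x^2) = (g^2 + 4*g - 21)/(g^2 + 5*g*x - 8*g - 40*x)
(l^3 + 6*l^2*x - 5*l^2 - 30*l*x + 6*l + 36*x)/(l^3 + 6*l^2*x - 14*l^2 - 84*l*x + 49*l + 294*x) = (l^2 - 5*l + 6)/(l^2 - 14*l + 49)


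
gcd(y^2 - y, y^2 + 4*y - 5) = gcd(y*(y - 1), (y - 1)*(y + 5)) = y - 1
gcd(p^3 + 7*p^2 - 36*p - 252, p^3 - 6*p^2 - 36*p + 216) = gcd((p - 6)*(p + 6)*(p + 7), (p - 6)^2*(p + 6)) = p^2 - 36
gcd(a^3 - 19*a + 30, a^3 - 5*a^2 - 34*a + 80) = a^2 + 3*a - 10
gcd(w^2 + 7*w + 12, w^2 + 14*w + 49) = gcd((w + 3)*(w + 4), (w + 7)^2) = 1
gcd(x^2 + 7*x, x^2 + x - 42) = x + 7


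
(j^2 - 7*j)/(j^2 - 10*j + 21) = j/(j - 3)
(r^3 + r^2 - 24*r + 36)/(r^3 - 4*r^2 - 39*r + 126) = (r - 2)/(r - 7)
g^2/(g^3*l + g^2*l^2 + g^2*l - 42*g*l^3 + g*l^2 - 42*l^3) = g^2/(l*(g^3 + g^2*l + g^2 - 42*g*l^2 + g*l - 42*l^2))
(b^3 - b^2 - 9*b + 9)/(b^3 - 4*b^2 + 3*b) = (b + 3)/b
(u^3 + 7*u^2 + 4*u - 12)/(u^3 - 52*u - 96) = (u - 1)/(u - 8)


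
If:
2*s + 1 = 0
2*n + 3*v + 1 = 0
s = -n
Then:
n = 1/2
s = -1/2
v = -2/3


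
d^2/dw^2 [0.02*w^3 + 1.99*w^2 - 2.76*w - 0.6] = 0.12*w + 3.98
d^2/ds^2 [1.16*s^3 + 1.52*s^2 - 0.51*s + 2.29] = 6.96*s + 3.04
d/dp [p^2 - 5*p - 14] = 2*p - 5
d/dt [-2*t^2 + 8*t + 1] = 8 - 4*t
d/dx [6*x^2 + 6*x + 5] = 12*x + 6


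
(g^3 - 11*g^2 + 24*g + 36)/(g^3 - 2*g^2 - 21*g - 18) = (g - 6)/(g + 3)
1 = 1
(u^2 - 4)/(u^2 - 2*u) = (u + 2)/u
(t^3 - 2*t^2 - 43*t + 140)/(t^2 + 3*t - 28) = t - 5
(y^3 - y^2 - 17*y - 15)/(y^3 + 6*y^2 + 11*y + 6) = (y - 5)/(y + 2)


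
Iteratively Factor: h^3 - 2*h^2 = (h)*(h^2 - 2*h) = h*(h - 2)*(h)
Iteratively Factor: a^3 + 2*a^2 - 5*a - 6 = (a + 3)*(a^2 - a - 2) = (a + 1)*(a + 3)*(a - 2)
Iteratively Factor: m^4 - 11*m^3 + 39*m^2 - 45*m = (m - 3)*(m^3 - 8*m^2 + 15*m) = (m - 5)*(m - 3)*(m^2 - 3*m) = m*(m - 5)*(m - 3)*(m - 3)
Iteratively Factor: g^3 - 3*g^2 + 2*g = (g)*(g^2 - 3*g + 2) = g*(g - 1)*(g - 2)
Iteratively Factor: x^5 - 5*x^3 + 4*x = (x + 2)*(x^4 - 2*x^3 - x^2 + 2*x) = (x - 1)*(x + 2)*(x^3 - x^2 - 2*x) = (x - 2)*(x - 1)*(x + 2)*(x^2 + x) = (x - 2)*(x - 1)*(x + 1)*(x + 2)*(x)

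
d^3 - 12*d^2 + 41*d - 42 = (d - 7)*(d - 3)*(d - 2)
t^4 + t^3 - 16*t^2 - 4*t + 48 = (t - 3)*(t - 2)*(t + 2)*(t + 4)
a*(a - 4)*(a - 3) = a^3 - 7*a^2 + 12*a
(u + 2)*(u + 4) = u^2 + 6*u + 8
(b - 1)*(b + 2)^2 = b^3 + 3*b^2 - 4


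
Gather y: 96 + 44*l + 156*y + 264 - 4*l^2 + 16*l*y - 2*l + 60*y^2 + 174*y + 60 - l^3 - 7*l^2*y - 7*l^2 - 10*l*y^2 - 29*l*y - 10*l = -l^3 - 11*l^2 + 32*l + y^2*(60 - 10*l) + y*(-7*l^2 - 13*l + 330) + 420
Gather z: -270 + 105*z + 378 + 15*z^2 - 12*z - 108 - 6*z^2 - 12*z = 9*z^2 + 81*z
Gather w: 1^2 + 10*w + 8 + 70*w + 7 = 80*w + 16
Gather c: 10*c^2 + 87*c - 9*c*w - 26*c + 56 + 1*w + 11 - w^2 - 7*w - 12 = 10*c^2 + c*(61 - 9*w) - w^2 - 6*w + 55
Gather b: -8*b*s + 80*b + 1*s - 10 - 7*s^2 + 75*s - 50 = b*(80 - 8*s) - 7*s^2 + 76*s - 60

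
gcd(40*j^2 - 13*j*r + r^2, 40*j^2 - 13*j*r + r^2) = 40*j^2 - 13*j*r + r^2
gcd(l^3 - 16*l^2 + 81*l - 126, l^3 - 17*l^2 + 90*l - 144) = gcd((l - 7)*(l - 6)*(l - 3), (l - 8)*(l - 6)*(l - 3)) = l^2 - 9*l + 18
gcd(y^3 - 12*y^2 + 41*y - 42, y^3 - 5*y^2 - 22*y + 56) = y^2 - 9*y + 14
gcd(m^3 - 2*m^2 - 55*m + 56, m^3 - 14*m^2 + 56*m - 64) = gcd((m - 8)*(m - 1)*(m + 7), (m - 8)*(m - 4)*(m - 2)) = m - 8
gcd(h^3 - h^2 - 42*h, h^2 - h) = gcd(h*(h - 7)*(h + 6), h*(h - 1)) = h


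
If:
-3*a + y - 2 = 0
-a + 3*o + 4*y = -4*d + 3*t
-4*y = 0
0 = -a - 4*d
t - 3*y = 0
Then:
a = -2/3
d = 1/6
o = -4/9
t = 0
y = 0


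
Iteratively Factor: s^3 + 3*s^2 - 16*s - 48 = (s + 4)*(s^2 - s - 12) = (s - 4)*(s + 4)*(s + 3)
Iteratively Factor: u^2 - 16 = (u - 4)*(u + 4)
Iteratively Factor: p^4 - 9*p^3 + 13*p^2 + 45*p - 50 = (p + 2)*(p^3 - 11*p^2 + 35*p - 25) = (p - 1)*(p + 2)*(p^2 - 10*p + 25) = (p - 5)*(p - 1)*(p + 2)*(p - 5)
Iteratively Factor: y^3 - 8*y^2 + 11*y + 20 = (y - 5)*(y^2 - 3*y - 4) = (y - 5)*(y - 4)*(y + 1)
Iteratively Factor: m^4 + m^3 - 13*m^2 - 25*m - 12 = (m + 1)*(m^3 - 13*m - 12) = (m + 1)^2*(m^2 - m - 12) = (m + 1)^2*(m + 3)*(m - 4)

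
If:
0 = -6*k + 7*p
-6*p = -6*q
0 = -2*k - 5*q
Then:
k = 0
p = 0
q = 0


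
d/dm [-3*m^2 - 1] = -6*m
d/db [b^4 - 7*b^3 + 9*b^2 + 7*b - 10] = 4*b^3 - 21*b^2 + 18*b + 7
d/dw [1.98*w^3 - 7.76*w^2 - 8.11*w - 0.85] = 5.94*w^2 - 15.52*w - 8.11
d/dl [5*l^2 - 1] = 10*l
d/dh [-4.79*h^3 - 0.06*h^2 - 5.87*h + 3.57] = -14.37*h^2 - 0.12*h - 5.87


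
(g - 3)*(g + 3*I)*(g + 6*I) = g^3 - 3*g^2 + 9*I*g^2 - 18*g - 27*I*g + 54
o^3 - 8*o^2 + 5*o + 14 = (o - 7)*(o - 2)*(o + 1)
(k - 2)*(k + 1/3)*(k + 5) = k^3 + 10*k^2/3 - 9*k - 10/3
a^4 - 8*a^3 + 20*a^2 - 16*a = a*(a - 4)*(a - 2)^2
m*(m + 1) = m^2 + m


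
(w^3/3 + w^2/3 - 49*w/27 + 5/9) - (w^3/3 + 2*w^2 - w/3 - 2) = -5*w^2/3 - 40*w/27 + 23/9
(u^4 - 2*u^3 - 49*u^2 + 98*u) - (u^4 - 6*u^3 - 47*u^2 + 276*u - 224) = 4*u^3 - 2*u^2 - 178*u + 224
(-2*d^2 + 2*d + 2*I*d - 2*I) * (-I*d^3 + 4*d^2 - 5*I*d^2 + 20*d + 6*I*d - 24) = 2*I*d^5 - 6*d^4 + 8*I*d^4 - 24*d^3 - 14*I*d^3 + 66*d^2 + 44*I*d^2 - 36*d - 88*I*d + 48*I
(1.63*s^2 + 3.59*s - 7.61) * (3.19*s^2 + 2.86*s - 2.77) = 5.1997*s^4 + 16.1139*s^3 - 18.5236*s^2 - 31.7089*s + 21.0797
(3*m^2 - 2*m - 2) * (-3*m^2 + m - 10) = -9*m^4 + 9*m^3 - 26*m^2 + 18*m + 20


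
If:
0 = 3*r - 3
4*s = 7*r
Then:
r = 1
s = 7/4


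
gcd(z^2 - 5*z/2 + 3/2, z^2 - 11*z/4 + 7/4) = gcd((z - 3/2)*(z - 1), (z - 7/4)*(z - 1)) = z - 1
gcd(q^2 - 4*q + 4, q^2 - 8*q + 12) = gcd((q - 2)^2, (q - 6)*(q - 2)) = q - 2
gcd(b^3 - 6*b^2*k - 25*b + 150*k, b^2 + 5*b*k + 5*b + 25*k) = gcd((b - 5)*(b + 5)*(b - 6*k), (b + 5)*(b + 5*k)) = b + 5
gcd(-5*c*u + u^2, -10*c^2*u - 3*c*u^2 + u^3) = -5*c*u + u^2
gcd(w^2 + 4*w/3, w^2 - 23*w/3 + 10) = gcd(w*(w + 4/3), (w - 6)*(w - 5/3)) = 1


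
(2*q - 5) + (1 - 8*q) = -6*q - 4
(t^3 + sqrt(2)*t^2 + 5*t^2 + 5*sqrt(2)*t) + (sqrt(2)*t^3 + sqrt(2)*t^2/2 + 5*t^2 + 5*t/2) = t^3 + sqrt(2)*t^3 + 3*sqrt(2)*t^2/2 + 10*t^2 + 5*t/2 + 5*sqrt(2)*t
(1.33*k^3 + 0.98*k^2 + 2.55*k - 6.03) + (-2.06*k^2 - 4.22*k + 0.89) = 1.33*k^3 - 1.08*k^2 - 1.67*k - 5.14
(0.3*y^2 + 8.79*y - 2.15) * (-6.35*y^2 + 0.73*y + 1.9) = -1.905*y^4 - 55.5975*y^3 + 20.6392*y^2 + 15.1315*y - 4.085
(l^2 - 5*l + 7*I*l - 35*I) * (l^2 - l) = l^4 - 6*l^3 + 7*I*l^3 + 5*l^2 - 42*I*l^2 + 35*I*l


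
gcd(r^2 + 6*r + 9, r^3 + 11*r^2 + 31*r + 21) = r + 3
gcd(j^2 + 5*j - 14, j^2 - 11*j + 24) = 1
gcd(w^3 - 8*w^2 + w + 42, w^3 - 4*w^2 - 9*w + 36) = w - 3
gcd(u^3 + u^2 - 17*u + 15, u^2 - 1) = u - 1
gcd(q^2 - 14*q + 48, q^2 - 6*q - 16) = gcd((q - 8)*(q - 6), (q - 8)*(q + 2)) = q - 8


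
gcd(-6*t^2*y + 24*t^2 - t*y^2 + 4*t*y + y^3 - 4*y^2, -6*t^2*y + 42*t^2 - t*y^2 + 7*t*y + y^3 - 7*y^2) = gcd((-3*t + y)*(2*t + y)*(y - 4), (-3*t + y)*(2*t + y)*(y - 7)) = -6*t^2 - t*y + y^2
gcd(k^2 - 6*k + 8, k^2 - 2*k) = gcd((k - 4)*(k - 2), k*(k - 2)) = k - 2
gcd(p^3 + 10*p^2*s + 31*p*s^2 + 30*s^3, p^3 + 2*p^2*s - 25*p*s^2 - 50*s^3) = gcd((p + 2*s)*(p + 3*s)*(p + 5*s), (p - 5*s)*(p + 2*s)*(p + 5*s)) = p^2 + 7*p*s + 10*s^2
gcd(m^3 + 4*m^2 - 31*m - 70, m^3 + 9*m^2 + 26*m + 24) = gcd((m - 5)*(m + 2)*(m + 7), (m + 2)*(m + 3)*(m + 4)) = m + 2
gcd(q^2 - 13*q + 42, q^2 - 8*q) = 1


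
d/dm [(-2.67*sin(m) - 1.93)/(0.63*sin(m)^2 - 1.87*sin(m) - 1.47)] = (1.6821*sin(m)^2 + 2.4318*sin(m) + 0.315799999999999)*cos(m)/(0.3969*sin(m)^4 - 2.3562*sin(m)^3 + 1.6447*sin(m)^2 + 5.4978*sin(m) + 2.1609)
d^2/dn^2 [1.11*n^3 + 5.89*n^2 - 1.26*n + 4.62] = 6.66*n + 11.78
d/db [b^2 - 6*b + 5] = 2*b - 6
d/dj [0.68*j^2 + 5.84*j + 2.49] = 1.36*j + 5.84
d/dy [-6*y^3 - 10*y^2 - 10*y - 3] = -18*y^2 - 20*y - 10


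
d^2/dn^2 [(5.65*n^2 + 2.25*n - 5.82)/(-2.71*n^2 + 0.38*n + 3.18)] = (-44.68519*n^3 - 35.6874480000001*n^2 - 152.300916*n - 6.84031200000002)/(19.902511*n^6 - 8.372274*n^5 - 68.888742*n^4 + 19.593712*n^3 + 80.836236*n^2 - 11.528136*n - 32.157432)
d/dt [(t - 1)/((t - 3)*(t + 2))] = (-t^2 + 2*t - 7)/(t^4 - 2*t^3 - 11*t^2 + 12*t + 36)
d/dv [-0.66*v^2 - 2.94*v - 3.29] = -1.32*v - 2.94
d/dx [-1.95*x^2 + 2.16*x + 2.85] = 2.16 - 3.9*x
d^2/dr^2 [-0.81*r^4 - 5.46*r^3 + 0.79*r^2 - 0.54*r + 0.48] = -9.72*r^2 - 32.76*r + 1.58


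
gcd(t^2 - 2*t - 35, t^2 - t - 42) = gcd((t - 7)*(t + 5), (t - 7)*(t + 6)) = t - 7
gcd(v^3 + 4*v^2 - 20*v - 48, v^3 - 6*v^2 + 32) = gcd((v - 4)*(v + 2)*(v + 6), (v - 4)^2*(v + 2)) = v^2 - 2*v - 8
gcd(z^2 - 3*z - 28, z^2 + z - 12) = z + 4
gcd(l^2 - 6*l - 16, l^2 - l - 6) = l + 2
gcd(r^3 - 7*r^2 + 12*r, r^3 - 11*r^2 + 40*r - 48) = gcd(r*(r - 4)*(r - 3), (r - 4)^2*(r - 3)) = r^2 - 7*r + 12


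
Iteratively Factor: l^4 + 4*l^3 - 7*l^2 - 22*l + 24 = (l + 3)*(l^3 + l^2 - 10*l + 8) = (l - 2)*(l + 3)*(l^2 + 3*l - 4) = (l - 2)*(l + 3)*(l + 4)*(l - 1)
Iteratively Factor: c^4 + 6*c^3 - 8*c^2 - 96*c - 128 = (c - 4)*(c^3 + 10*c^2 + 32*c + 32) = (c - 4)*(c + 2)*(c^2 + 8*c + 16) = (c - 4)*(c + 2)*(c + 4)*(c + 4)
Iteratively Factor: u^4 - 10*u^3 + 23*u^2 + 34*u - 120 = (u - 3)*(u^3 - 7*u^2 + 2*u + 40) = (u - 5)*(u - 3)*(u^2 - 2*u - 8) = (u - 5)*(u - 4)*(u - 3)*(u + 2)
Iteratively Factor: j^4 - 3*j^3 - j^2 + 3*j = (j)*(j^3 - 3*j^2 - j + 3) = j*(j - 1)*(j^2 - 2*j - 3) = j*(j - 3)*(j - 1)*(j + 1)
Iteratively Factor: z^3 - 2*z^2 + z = (z - 1)*(z^2 - z) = z*(z - 1)*(z - 1)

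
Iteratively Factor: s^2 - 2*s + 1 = (s - 1)*(s - 1)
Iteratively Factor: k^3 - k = (k - 1)*(k^2 + k) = k*(k - 1)*(k + 1)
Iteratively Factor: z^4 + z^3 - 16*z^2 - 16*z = (z)*(z^3 + z^2 - 16*z - 16) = z*(z - 4)*(z^2 + 5*z + 4) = z*(z - 4)*(z + 4)*(z + 1)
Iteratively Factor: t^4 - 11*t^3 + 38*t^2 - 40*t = (t - 5)*(t^3 - 6*t^2 + 8*t) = t*(t - 5)*(t^2 - 6*t + 8) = t*(t - 5)*(t - 4)*(t - 2)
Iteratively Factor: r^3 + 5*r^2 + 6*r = (r + 3)*(r^2 + 2*r) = r*(r + 3)*(r + 2)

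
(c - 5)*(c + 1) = c^2 - 4*c - 5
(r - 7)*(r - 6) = r^2 - 13*r + 42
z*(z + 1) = z^2 + z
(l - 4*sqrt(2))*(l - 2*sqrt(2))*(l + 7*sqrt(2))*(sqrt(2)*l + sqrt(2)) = sqrt(2)*l^4 + sqrt(2)*l^3 + 2*l^3 - 68*sqrt(2)*l^2 + 2*l^2 - 68*sqrt(2)*l + 224*l + 224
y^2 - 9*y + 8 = (y - 8)*(y - 1)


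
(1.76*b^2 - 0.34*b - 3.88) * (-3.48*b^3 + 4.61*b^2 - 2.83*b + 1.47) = -6.1248*b^5 + 9.2968*b^4 + 6.9542*b^3 - 14.3374*b^2 + 10.4806*b - 5.7036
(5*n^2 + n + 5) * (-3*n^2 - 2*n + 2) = -15*n^4 - 13*n^3 - 7*n^2 - 8*n + 10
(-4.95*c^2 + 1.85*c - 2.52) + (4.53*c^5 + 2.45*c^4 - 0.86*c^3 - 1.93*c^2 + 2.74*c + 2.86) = 4.53*c^5 + 2.45*c^4 - 0.86*c^3 - 6.88*c^2 + 4.59*c + 0.34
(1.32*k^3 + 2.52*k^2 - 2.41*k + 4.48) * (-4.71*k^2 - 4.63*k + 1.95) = -6.2172*k^5 - 17.9808*k^4 + 2.2575*k^3 - 5.0285*k^2 - 25.4419*k + 8.736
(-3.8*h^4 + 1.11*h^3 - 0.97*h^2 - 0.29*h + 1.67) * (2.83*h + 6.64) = -10.754*h^5 - 22.0907*h^4 + 4.6253*h^3 - 7.2615*h^2 + 2.8005*h + 11.0888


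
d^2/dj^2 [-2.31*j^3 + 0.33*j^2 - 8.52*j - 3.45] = 0.66 - 13.86*j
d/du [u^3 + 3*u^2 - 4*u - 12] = 3*u^2 + 6*u - 4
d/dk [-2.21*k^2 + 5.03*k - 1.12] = 5.03 - 4.42*k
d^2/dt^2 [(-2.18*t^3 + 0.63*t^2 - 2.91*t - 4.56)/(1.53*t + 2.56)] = (-10.206324*t^3 - 51.231744*t^2 - 85.721088*t + 9.704304)/(3.581577*t^3 + 17.978112*t^2 + 30.081024*t + 16.777216)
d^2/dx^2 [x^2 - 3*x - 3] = 2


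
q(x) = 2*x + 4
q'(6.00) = 2.00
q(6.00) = 16.00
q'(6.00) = 2.00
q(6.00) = 16.00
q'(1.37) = 2.00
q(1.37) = 6.74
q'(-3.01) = 2.00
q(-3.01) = -2.02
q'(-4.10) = 2.00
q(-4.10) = -4.20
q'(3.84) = 2.00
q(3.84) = 11.68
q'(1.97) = 2.00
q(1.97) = 7.94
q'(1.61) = 2.00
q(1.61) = 7.22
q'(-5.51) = 2.00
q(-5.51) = -7.02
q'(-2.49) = 2.00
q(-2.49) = -0.98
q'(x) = 2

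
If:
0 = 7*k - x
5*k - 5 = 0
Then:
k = 1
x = 7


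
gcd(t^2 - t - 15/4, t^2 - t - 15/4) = t^2 - t - 15/4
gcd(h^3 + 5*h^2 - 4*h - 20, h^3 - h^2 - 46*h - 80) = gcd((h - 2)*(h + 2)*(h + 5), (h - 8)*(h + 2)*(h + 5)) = h^2 + 7*h + 10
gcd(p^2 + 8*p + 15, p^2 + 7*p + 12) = p + 3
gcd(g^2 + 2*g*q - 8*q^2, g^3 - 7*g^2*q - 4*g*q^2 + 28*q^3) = -g + 2*q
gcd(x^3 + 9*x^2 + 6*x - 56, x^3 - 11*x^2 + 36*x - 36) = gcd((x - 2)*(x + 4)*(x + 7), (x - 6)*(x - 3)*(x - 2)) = x - 2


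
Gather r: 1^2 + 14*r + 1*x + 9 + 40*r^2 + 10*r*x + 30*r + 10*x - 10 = 40*r^2 + r*(10*x + 44) + 11*x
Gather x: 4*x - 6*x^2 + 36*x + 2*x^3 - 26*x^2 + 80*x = 2*x^3 - 32*x^2 + 120*x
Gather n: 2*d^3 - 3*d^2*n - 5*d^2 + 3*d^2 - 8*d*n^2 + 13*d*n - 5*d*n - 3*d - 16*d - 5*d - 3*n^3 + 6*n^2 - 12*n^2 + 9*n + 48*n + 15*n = 2*d^3 - 2*d^2 - 24*d - 3*n^3 + n^2*(-8*d - 6) + n*(-3*d^2 + 8*d + 72)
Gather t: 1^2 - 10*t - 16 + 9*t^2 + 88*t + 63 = 9*t^2 + 78*t + 48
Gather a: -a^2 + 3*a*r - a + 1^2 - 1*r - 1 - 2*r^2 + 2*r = -a^2 + a*(3*r - 1) - 2*r^2 + r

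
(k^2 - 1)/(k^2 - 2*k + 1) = (k + 1)/(k - 1)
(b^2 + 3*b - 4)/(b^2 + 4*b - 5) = (b + 4)/(b + 5)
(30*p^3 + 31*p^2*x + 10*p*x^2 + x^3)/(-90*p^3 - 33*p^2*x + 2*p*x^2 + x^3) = (2*p + x)/(-6*p + x)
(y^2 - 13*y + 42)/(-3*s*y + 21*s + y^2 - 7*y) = (y - 6)/(-3*s + y)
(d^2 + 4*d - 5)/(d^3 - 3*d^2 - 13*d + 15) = (d + 5)/(d^2 - 2*d - 15)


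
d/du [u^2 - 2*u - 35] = 2*u - 2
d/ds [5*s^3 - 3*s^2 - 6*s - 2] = 15*s^2 - 6*s - 6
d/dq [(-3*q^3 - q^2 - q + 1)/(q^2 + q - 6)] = (-3*q^4 - 6*q^3 + 54*q^2 + 10*q + 5)/(q^4 + 2*q^3 - 11*q^2 - 12*q + 36)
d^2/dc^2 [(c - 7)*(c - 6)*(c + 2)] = 6*c - 22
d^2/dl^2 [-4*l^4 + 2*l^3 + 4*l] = 12*l*(1 - 4*l)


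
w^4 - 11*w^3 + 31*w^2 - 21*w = w*(w - 7)*(w - 3)*(w - 1)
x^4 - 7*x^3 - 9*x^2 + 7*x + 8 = (x - 8)*(x - 1)*(x + 1)^2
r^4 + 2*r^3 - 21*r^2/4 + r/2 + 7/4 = (r - 1)^2*(r + 1/2)*(r + 7/2)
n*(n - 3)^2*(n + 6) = n^4 - 27*n^2 + 54*n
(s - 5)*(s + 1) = s^2 - 4*s - 5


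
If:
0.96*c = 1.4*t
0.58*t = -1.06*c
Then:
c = 0.00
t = 0.00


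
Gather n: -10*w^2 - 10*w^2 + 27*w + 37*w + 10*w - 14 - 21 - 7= -20*w^2 + 74*w - 42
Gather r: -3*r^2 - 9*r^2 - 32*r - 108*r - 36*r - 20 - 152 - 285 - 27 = -12*r^2 - 176*r - 484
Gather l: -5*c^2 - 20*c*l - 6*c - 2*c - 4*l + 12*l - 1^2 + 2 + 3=-5*c^2 - 8*c + l*(8 - 20*c) + 4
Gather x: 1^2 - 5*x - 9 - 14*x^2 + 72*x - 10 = -14*x^2 + 67*x - 18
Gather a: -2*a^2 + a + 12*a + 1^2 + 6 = -2*a^2 + 13*a + 7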